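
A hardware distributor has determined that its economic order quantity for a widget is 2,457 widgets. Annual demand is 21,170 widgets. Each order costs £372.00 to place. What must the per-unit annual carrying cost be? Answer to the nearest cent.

H ≈ £2.61

The basic EOQ model gives Q* = √(2DS/H); rearrange for the unknown.
From Q* = √(2DS/H): H = 2DS / Q*² = 2 × 21,170 × 372 / 2,457² = 2.6091.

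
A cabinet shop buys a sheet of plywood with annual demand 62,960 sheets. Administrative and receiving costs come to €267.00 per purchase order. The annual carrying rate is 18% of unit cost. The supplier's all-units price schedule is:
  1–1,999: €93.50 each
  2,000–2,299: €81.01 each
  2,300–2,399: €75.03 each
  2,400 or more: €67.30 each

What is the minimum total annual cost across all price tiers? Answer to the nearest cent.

TC* ≈ €4,258,749.10

Holding cost per unit per year at price C is H = 0.18·C.
For each price level, check whether its EOQ is feasible; otherwise the best quantity at that price is the breakpoint.
EOQ at €93.50 = 1413.4 (feasible in tier 1): TC = 62,960×€93.50 + (62,960/1413.4)×267 + (1413.4/2)×0.18×€93.50 = €5,910,547.29.
EOQ at €81.01 = 1518.4 < 2000, so use break Q=2000: TC = 62,960×€81.01 + (62,960/2000.0)×267 + (2000.0/2)×0.18×€81.01 = €5,123,376.56.
EOQ at €75.03 = 1577.8 < 2300, so use break Q=2300: TC = 62,960×€75.03 + (62,960/2300.0)×267 + (2300.0/2)×0.18×€75.03 = €4,746,728.84.
EOQ at €67.30 = 1665.9 < 2400, so use break Q=2400: TC = 62,960×€67.30 + (62,960/2400.0)×267 + (2400.0/2)×0.18×€67.30 = €4,258,749.10.
Lowest total cost among the candidates is at Q = 2400.0.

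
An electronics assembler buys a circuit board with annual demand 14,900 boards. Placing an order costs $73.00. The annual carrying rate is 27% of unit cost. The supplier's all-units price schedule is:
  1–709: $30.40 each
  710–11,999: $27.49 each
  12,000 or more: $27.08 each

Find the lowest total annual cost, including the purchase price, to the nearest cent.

Holding cost per unit per year at price C is H = 0.27·C.
Evaluate total cost at each tier's feasible EOQ or, if the EOQ is below the tier, at the tier's minimum quantity.
EOQ at $30.40 = 514.8 (feasible in tier 1): TC = 14,900×$30.40 + (14,900/514.8)×73 + (514.8/2)×0.27×$30.40 = $457,185.60.
EOQ at $27.49 = 541.4 < 710, so use break Q=710: TC = 14,900×$27.49 + (14,900/710.0)×73 + (710.0/2)×0.27×$27.49 = $413,767.89.
EOQ at $27.08 = 545.5 < 12000, so use break Q=12000: TC = 14,900×$27.08 + (14,900/12000.0)×73 + (12000.0/2)×0.27×$27.08 = $447,452.24.
Lowest total cost among the candidates is at Q = 710.0.

TC* ≈ $413,767.89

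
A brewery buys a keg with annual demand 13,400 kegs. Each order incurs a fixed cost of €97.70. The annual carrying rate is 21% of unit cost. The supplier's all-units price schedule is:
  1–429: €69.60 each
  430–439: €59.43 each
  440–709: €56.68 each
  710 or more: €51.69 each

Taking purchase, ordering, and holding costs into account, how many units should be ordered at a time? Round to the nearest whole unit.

Holding cost per unit per year at price C is H = 0.21·C.
For each price level, check whether its EOQ is feasible; otherwise the best quantity at that price is the breakpoint.
EOQ at €69.60 = 423.3 (feasible in tier 1): TC = 13,400×€69.60 + (13,400/423.3)×97.7 + (423.3/2)×0.21×€69.60 = €938,826.27.
Tier 2 (€59.43): EOQ = 458.0 exceeds tier's upper bound 439, so this tier is dominated.
EOQ at €56.68 = 469.0 (feasible in tier 3): TC = 13,400×€56.68 + (13,400/469.0)×97.7 + (469.0/2)×0.21×€56.68 = €765,094.64.
EOQ at €51.69 = 491.1 < 710, so use break Q=710: TC = 13,400×€51.69 + (13,400/710.0)×97.7 + (710.0/2)×0.21×€51.69 = €698,343.40.
Lowest total cost is €698,343.40 at Q = 710.0.

Q* ≈ 710 kegs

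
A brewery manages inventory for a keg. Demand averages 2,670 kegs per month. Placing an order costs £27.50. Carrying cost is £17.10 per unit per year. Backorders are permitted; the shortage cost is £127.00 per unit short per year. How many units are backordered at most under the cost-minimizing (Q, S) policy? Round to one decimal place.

S* ≈ 40.6 kegs

Annual demand D = 2,670 × 12 = 32,040.
With planned backorders, Q* = √(2DS/H) · √((H+B)/B).
√(2DS/H) = √(2 × 32,040 × 27.5 / 17.1) = 321.018.
√((H+B)/B) = √((17.1+127)/127) = 1.0652.
Q* ≈ 341.948.
S* = Q* · H/(H+B) = 341.948 × 17.1/144.1 ≈ 40.578.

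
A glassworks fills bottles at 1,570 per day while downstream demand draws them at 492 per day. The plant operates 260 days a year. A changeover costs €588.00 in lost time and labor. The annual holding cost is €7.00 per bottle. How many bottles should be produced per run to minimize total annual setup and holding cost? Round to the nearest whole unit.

Annual demand D = 492 × 260 = 127,920.
Production build-up factor (1 − d/p) = 1 − 492/1,570 = 0.6866.
Q* = √(2DS / (H(1 − d/p))) = √(2 × 127,920 × 588 / (7 × 0.6866)).
= √(150,433,920 / 4.8064) ≈ 5594.539.

Q* ≈ 5,595 bottles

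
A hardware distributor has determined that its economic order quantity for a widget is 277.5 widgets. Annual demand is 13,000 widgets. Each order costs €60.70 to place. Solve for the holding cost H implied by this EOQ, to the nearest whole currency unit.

Squaring Q* = √(2DS/H) gives Q*² = 2DS/H.
From Q* = √(2DS/H): H = 2DS / Q*² = 2 × 13,000 × 60.7 / 277.5² = 20.4944.

H ≈ €20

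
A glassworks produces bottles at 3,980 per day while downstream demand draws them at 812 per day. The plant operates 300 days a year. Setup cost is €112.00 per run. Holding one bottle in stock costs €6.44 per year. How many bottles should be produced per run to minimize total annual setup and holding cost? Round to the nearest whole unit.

Annual demand D = 812 × 300 = 243,600.
Production build-up factor (1 − d/p) = 1 − 812/3,980 = 0.7960.
Q* = √(2DS / (H(1 − d/p))) = √(2 × 243,600 × 112 / (6.44 × 0.7960)).
= √(54,566,400 / 5.1261) ≈ 3262.636.

Q* ≈ 3,263 bottles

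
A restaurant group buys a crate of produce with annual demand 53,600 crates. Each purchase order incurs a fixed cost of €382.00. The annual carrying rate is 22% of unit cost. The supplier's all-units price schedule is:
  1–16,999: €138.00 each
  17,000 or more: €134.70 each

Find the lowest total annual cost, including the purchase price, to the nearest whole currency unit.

TC* ≈ €7,432,060

Holding cost per unit per year at price C is H = 0.22·C.
Candidates are each tier's EOQ (if it falls in that tier) and each price-break quantity.
EOQ at €138.00 = 1161.4 (feasible in tier 1): TC = 53,600×€138.00 + (53,600/1161.4)×382 + (1161.4/2)×0.22×€138.00 = €7,432,059.81.
EOQ at €134.70 = 1175.5 < 17000, so use break Q=17000: TC = 53,600×€134.70 + (53,600/17000.0)×382 + (17000.0/2)×0.22×€134.70 = €7,473,013.42.
Lowest total cost among the candidates is at Q = 1161.4.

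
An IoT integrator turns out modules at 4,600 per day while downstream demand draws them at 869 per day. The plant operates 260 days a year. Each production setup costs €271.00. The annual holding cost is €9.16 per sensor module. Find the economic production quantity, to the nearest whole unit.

Q* ≈ 4,060 modules

Annual demand D = 869 × 260 = 225,940.
Production build-up factor (1 − d/p) = 1 − 869/4,600 = 0.8111.
Q* = √(2DS / (H(1 − d/p))) = √(2 × 225,940 × 271 / (9.16 × 0.8111)).
= √(122,459,480 / 7.4296) ≈ 4059.895.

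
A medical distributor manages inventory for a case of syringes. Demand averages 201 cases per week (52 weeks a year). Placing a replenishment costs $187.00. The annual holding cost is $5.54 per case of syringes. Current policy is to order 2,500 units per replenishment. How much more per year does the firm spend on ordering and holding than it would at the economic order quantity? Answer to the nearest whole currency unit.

Extra cost ≈ $3,053 per year

Annual demand D = 201 × 52 = 10,452.
EOQ = √(2DS/H) = √(2 × 10,452 × 187 / 5.54) ≈ 840.00.
Cost at Q* = (D/Q*)S + (Q*/2)H = √(2DSH) ≈ $4,653.61.
Cost at Q = 2,500: (10,452/2,500)×187 + (2,500/2)×5.54 = $781.81 + $6,925.00 = $7,706.81.
Excess = $7,706.81 − $4,653.61 = $3,053.20.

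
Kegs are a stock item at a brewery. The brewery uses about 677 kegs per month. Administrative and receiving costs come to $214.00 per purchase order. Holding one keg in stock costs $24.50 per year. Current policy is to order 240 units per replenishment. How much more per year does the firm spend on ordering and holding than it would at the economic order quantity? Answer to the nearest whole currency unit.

Extra cost ≈ $954 per year

Annual demand D = 677 × 12 = 8,124.
EOQ = √(2DS/H) = √(2 × 8,124 × 214 / 24.5) ≈ 376.72.
Cost at Q* = (D/Q*)S + (Q*/2)H = √(2DSH) ≈ $9,229.75.
Cost at Q = 240: (8,124/240)×214 + (240/2)×24.5 = $7,243.90 + $2,940.00 = $10,183.90.
Excess = $10,183.90 − $9,229.75 = $954.15.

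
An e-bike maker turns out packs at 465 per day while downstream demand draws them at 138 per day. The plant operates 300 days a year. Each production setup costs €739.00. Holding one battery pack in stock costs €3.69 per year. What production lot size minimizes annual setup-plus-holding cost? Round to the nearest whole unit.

Q* ≈ 4,856 packs

Annual demand D = 138 × 300 = 41,400.
Production build-up factor (1 − d/p) = 1 − 138/465 = 0.7032.
Q* = √(2DS / (H(1 − d/p))) = √(2 × 41,400 × 739 / (3.69 × 0.7032)).
= √(61,189,200 / 2.5949) ≈ 4855.979.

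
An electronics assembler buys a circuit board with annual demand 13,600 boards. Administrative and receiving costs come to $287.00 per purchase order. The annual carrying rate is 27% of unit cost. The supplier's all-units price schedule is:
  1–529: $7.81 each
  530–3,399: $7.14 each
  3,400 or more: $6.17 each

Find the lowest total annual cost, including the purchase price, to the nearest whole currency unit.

Holding cost per unit per year at price C is H = 0.27·C.
Candidates are each tier's EOQ (if it falls in that tier) and each price-break quantity.
Tier 1 ($7.81): EOQ = 1924.1 exceeds tier's upper bound 529, so this tier is dominated.
EOQ at $7.14 = 2012.3 (feasible in tier 2): TC = 13,600×$7.14 + (13,600/2012.3)×287 + (2012.3/2)×0.27×$7.14 = $100,983.33.
EOQ at $6.17 = 2164.7 < 3400, so use break Q=3400: TC = 13,600×$6.17 + (13,600/3400.0)×287 + (3400.0/2)×0.27×$6.17 = $87,892.03.
Lowest total cost among the candidates is at Q = 3400.0.

TC* ≈ $87,892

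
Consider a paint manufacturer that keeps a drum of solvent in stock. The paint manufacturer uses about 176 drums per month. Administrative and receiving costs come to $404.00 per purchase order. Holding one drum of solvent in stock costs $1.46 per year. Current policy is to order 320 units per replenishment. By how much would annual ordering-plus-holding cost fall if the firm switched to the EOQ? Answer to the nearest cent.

Annual demand D = 176 × 12 = 2,112.
EOQ = √(2DS/H) = √(2 × 2,112 × 404 / 1.46) ≈ 1081.13.
Cost at Q* = (D/Q*)S + (Q*/2)H = √(2DSH) ≈ $1,578.44.
Cost at Q = 320: (2,112/320)×404 + (320/2)×1.46 = $2,666.40 + $233.60 = $2,900.00.
Excess = $2,900.00 − $1,578.44 = $1,321.56.

Extra cost ≈ $1,321.56 per year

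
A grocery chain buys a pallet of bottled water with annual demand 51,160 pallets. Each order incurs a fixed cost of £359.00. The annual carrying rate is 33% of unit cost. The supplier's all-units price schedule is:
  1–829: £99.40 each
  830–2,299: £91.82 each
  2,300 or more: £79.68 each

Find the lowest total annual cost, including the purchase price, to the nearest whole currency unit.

Holding cost per unit per year at price C is H = 0.33·C.
Evaluate total cost at each tier's feasible EOQ or, if the EOQ is below the tier, at the tier's minimum quantity.
Tier 1 (£99.40): EOQ = 1058.2 exceeds tier's upper bound 829, so this tier is dominated.
EOQ at £91.82 = 1101.0 (feasible in tier 2): TC = 51,160×£91.82 + (51,160/1101.0)×359 + (1101.0/2)×0.33×£91.82 = £4,730,873.28.
EOQ at £79.68 = 1181.9 < 2300, so use break Q=2300: TC = 51,160×£79.68 + (51,160/2300.0)×359 + (2300.0/2)×0.33×£79.68 = £4,114,652.77.
Lowest total cost among the candidates is at Q = 2300.0.

TC* ≈ £4,114,653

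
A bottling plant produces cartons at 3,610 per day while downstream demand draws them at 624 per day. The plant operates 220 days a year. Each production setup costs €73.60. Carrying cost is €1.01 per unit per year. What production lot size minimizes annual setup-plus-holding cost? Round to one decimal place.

Q* ≈ 4,918.2 cartons

Annual demand D = 624 × 220 = 137,280.
Production build-up factor (1 − d/p) = 1 − 624/3,610 = 0.8271.
Q* = √(2DS / (H(1 − d/p))) = √(2 × 137,280 × 73.6 / (1.01 × 0.8271)).
= √(20,207,616 / 0.8354) ≈ 4918.193.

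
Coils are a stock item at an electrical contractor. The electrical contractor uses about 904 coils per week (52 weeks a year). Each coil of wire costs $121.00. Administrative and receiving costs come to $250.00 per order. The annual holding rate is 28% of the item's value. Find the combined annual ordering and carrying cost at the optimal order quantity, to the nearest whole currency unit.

Annual demand D = 904 × 52 = 47,008.
Holding cost H = 0.28 × $121.00 = $33.8800 per unit per year.
Q* = √(2DS/H) = √(2 × 47,008 × 250 / 33.88) ≈ 832.91.
At Q*, ordering cost (D/Q*)S equals holding cost (Q*/2)H, each = √(DSH/2).
Minimum total = √(2DSH) = √(2 × 47,008 × 250 × 33.88) ≈ 28219.063.

TC* ≈ $28,219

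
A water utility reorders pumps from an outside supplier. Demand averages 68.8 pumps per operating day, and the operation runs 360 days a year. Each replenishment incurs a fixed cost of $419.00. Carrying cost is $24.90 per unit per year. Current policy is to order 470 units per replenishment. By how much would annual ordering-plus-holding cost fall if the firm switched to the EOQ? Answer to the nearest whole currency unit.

Extra cost ≈ $5,198 per year

Annual demand D = 68.8 × 360 = 24,768.
EOQ = √(2DS/H) = √(2 × 24,768 × 419 / 24.9) ≈ 912.99.
Cost at Q* = (D/Q*)S + (Q*/2)H = √(2DSH) ≈ $22,733.54.
Cost at Q = 470: (24,768/470)×419 + (470/2)×24.9 = $22,080.41 + $5,851.50 = $27,931.91.
Excess = $27,931.91 − $22,733.54 = $5,198.36.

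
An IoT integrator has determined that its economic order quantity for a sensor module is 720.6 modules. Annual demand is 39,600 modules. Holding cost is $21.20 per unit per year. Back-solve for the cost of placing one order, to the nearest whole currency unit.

S ≈ $139

The basic EOQ model gives Q* = √(2DS/H); rearrange for the unknown.
From Q* = √(2DS/H): S = Q*²H / (2D) = 720.6² × 21.2 / (2 × 39,600) = 138.9950.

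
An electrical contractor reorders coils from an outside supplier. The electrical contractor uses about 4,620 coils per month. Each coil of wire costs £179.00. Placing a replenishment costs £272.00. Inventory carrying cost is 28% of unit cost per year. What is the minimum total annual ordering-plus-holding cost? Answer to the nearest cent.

Annual demand D = 4,620 × 12 = 55,440.
Holding cost H = 0.28 × £179.00 = £50.1200 per unit per year.
EOQ = √(2DS/H) = √(2 × 55,440 × 272 / 50.12) ≈ 775.72.
At the optimum the two cost components are equal, so total cost = 2·(Q*/2)H = Q*·H.
Minimum total = √(2DSH) = √(2 × 55,440 × 272 × 50.12) ≈ 38879.135.

TC* ≈ £38,879.13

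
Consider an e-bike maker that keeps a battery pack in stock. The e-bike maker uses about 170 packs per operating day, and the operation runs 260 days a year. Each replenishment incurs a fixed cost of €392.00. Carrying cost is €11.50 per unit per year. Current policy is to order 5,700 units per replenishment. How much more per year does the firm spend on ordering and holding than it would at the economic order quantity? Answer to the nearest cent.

Annual demand D = 170 × 260 = 44,200.
EOQ = √(2DS/H) = √(2 × 44,200 × 392 / 11.5) ≈ 1735.88.
Cost at Q* = (D/Q*)S + (Q*/2)H = √(2DSH) ≈ €19,962.65.
Cost at Q = 5,700: (44,200/5,700)×392 + (5,700/2)×11.5 = €3,039.72 + €32,775.00 = €35,814.72.
Excess = €35,814.72 − €19,962.65 = €15,852.07.

Extra cost ≈ €15,852.07 per year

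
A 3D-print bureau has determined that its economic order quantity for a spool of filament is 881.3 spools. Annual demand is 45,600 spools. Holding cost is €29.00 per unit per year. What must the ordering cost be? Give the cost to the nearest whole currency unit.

Invert the EOQ relation Q*² = 2DS/H.
From Q* = √(2DS/H): S = Q*²H / (2D) = 881.3² × 29 / (2 × 45,600) = 246.9737.

S ≈ €247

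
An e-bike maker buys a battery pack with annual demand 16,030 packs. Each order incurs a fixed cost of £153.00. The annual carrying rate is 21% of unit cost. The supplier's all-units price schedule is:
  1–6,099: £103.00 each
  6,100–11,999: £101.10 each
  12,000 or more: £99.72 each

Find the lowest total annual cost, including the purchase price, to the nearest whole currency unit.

TC* ≈ £1,661,390

Holding cost per unit per year at price C is H = 0.21·C.
Candidates are each tier's EOQ (if it falls in that tier) and each price-break quantity.
EOQ at £103.00 = 476.2 (feasible in tier 1): TC = 16,030×£103.00 + (16,030/476.2)×153 + (476.2/2)×0.21×£103.00 = £1,661,390.44.
EOQ at £101.10 = 480.7 < 6100, so use break Q=6100: TC = 16,030×£101.10 + (16,030/6100.0)×153 + (6100.0/2)×0.21×£101.10 = £1,685,789.61.
EOQ at £99.72 = 484.0 < 12000, so use break Q=12000: TC = 16,030×£99.72 + (16,030/12000.0)×153 + (12000.0/2)×0.21×£99.72 = £1,724,363.18.
Lowest total cost among the candidates is at Q = 476.2.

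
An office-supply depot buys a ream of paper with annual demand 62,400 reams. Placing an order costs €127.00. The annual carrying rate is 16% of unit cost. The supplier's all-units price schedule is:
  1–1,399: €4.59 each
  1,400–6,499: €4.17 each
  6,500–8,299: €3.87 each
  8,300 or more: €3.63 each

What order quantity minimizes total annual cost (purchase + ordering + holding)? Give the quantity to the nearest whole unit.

Holding cost per unit per year at price C is H = 0.16·C.
Evaluate total cost at each tier's feasible EOQ or, if the EOQ is below the tier, at the tier's minimum quantity.
Tier 1 (€4.59): EOQ = 4645.6 exceeds tier's upper bound 1399, so this tier is dominated.
EOQ at €4.17 = 4874.0 (feasible in tier 2): TC = 62,400×€4.17 + (62,400/4874.0)×127 + (4874.0/2)×0.16×€4.17 = €263,459.90.
EOQ at €3.87 = 5059.3 < 6500, so use break Q=6500: TC = 62,400×€3.87 + (62,400/6500.0)×127 + (6500.0/2)×0.16×€3.87 = €244,719.60.
EOQ at €3.63 = 5223.9 < 8300, so use break Q=8300: TC = 62,400×€3.63 + (62,400/8300.0)×127 + (8300.0/2)×0.16×€3.63 = €229,877.12.
Lowest total cost is €229,877.12 at Q = 8300.0.

Q* ≈ 8,300 reams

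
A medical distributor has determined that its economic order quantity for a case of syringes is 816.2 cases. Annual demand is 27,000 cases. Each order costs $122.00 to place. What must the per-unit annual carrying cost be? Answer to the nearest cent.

H ≈ $9.89

Squaring Q* = √(2DS/H) gives Q*² = 2DS/H.
From Q* = √(2DS/H): H = 2DS / Q*² = 2 × 27,000 × 122 / 816.2² = 9.8892.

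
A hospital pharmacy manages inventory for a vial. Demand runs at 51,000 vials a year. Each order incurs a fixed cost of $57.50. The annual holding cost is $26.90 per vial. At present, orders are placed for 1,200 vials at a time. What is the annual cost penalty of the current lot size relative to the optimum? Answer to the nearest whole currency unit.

EOQ = √(2DS/H) = √(2 × 51,000 × 57.5 / 26.9) ≈ 466.94.
Cost at Q* = (D/Q*)S + (Q*/2)H = √(2DSH) ≈ $12,560.59.
Cost at Q = 1,200: (51,000/1,200)×57.5 + (1,200/2)×26.9 = $2,443.75 + $16,140.00 = $18,583.75.
Excess = $18,583.75 − $12,560.59 = $6,023.16.

Extra cost ≈ $6,023 per year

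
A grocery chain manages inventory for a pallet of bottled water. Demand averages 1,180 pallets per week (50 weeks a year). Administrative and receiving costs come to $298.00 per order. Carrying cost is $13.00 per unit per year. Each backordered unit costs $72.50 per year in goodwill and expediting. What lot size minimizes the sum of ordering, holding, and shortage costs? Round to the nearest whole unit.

Annual demand D = 1,180 × 50 = 59,000.
With planned backorders, Q* = √(2DS/H) · √((H+B)/B).
√(2DS/H) = √(2 × 59,000 × 298 / 13) = 1644.665.
√((H+B)/B) = √((13+72.5)/72.5) = 1.0860.
Q* ≈ 1786.041.

Q* ≈ 1,786 pallets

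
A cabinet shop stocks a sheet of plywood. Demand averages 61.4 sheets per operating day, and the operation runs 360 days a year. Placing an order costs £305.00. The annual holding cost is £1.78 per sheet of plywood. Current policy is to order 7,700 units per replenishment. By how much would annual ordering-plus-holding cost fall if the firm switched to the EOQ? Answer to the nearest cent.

Extra cost ≈ £2,829.52 per year

Annual demand D = 61.4 × 360 = 22,104.
EOQ = √(2DS/H) = √(2 × 22,104 × 305 / 1.78) ≈ 2752.27.
Cost at Q* = (D/Q*)S + (Q*/2)H = √(2DSH) ≈ £4,899.03.
Cost at Q = 7,700: (22,104/7,700)×305 + (7,700/2)×1.78 = £875.55 + £6,853.00 = £7,728.55.
Excess = £7,728.55 − £4,899.03 = £2,829.52.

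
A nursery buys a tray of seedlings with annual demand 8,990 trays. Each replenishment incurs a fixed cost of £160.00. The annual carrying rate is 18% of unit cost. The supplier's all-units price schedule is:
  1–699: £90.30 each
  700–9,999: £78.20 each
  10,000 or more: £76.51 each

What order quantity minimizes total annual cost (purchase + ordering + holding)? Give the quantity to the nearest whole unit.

Q* ≈ 700 trays

Holding cost per unit per year at price C is H = 0.18·C.
For each price level, check whether its EOQ is feasible; otherwise the best quantity at that price is the breakpoint.
EOQ at £90.30 = 420.7 (feasible in tier 1): TC = 8,990×£90.30 + (8,990/420.7)×160 + (420.7/2)×0.18×£90.30 = £818,635.09.
EOQ at £78.20 = 452.1 < 700, so use break Q=700: TC = 8,990×£78.20 + (8,990/700.0)×160 + (700.0/2)×0.18×£78.20 = £709,999.46.
EOQ at £76.51 = 457.0 < 10000, so use break Q=10000: TC = 8,990×£76.51 + (8,990/10000.0)×160 + (10000.0/2)×0.18×£76.51 = £756,827.74.
Lowest total cost is £709,999.46 at Q = 700.0.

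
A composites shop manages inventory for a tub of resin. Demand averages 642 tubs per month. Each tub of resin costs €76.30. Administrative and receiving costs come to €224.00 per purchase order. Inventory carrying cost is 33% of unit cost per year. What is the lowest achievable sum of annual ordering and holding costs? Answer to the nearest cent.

TC* ≈ €9,322.16

Annual demand D = 642 × 12 = 7,704.
Holding cost H = 0.33 × €76.30 = €25.1790 per unit per year.
EOQ = √(2DS/H) = √(2 × 7,704 × 224 / 25.179) ≈ 370.24.
At Q*, ordering cost (D/Q*)S equals holding cost (Q*/2)H, each = √(DSH/2).
Minimum total = √(2DSH) = √(2 × 7,704 × 224 × 25.179) ≈ 9322.156.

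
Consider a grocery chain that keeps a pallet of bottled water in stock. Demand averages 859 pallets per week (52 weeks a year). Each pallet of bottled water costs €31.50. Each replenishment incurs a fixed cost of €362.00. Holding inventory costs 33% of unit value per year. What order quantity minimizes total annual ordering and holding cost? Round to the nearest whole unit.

Annual demand D = 859 × 52 = 44,668.
Holding cost H = 0.33 × €31.50 = €10.3950 per unit per year.
EOQ = √(2DS / H) = √(2 × 44,668 × 362 / 10.395).
= √(32,339,632 / 10.395) = √3,111,075.7095 ≈ 1763.824.

Q* ≈ 1,764 pallets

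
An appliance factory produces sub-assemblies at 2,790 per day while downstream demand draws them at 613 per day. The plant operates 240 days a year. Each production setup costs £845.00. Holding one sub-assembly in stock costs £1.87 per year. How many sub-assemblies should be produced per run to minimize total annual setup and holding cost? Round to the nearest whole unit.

Annual demand D = 613 × 240 = 147,120.
Production build-up factor (1 − d/p) = 1 − 613/2,790 = 0.7803.
Q* = √(2DS / (H(1 − d/p))) = √(2 × 147,120 × 845 / (1.87 × 0.7803)).
= √(248,632,800 / 1.4591) ≈ 13053.630.

Q* ≈ 13,054 sub-assemblies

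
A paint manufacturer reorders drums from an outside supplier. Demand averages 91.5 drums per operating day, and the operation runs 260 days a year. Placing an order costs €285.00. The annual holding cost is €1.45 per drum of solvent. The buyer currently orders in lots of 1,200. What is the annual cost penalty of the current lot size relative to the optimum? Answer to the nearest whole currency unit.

Annual demand D = 91.5 × 260 = 23,790.
EOQ = √(2DS/H) = √(2 × 23,790 × 285 / 1.45) ≈ 3058.09.
Cost at Q* = (D/Q*)S + (Q*/2)H = √(2DSH) ≈ €4,434.23.
Cost at Q = 1,200: (23,790/1,200)×285 + (1,200/2)×1.45 = €5,650.12 + €870.00 = €6,520.12.
Excess = €6,520.12 − €4,434.23 = €2,085.89.

Extra cost ≈ €2,086 per year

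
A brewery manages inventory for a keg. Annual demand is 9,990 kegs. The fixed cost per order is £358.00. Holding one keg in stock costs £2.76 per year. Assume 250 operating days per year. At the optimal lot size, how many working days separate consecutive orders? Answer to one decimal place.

T ≈ 40.3 days

EOQ = √(2DS/H) = √(2 × 9,990 × 358 / 2.76) ≈ 1609.85.
Cycle time = Q*/D × 250 = 1609.85 / 9,990 × 250 ≈ 40.286 days.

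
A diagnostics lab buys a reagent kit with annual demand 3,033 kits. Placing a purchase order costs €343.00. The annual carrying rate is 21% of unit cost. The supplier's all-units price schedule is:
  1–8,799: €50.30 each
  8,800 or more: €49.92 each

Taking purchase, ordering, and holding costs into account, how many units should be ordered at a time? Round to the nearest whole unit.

Q* ≈ 444 kits

Holding cost per unit per year at price C is H = 0.21·C.
For each price level, check whether its EOQ is feasible; otherwise the best quantity at that price is the breakpoint.
EOQ at €50.30 = 443.8 (feasible in tier 1): TC = 3,033×€50.30 + (3,033/443.8)×343 + (443.8/2)×0.21×€50.30 = €157,247.95.
EOQ at €49.92 = 445.5 < 8800, so use break Q=8800: TC = 3,033×€49.92 + (3,033/8800.0)×343 + (8800.0/2)×0.21×€49.92 = €197,651.66.
Lowest total cost is €157,247.95 at Q = 443.8.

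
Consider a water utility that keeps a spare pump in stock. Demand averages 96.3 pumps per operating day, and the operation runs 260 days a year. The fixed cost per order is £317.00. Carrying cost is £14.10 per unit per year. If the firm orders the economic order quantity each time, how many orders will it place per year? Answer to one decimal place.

N ≈ 23.6 orders per year

Annual demand D = 96.3 × 260 = 25,038.
EOQ = √(2DS/H) = √(2 × 25,038 × 317 / 14.1) ≈ 1061.05.
Orders per year = D / Q* = 25,038 / 1061.05 ≈ 23.597.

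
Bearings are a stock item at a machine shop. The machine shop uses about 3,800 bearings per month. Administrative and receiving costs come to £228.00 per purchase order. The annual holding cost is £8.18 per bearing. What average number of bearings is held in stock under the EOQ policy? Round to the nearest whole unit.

Average inventory ≈ 797 bearings

Annual demand D = 3,800 × 12 = 45,600.
The optimal lot size = √(2DS/H) = √(2 × 45,600 × 228 / 8.18) ≈ 1594.37.
Average inventory = Q*/2 ≈ 1594.37 / 2 = 797.183.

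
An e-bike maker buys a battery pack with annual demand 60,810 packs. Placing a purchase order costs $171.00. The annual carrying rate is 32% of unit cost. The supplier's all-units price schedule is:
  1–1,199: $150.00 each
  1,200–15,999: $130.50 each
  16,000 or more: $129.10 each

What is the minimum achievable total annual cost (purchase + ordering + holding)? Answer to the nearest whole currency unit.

Holding cost per unit per year at price C is H = 0.32·C.
For each price level, check whether its EOQ is feasible; otherwise the best quantity at that price is the breakpoint.
EOQ at $150.00 = 658.2 (feasible in tier 1): TC = 60,810×$150.00 + (60,810/658.2)×171 + (658.2/2)×0.32×$150.00 = $9,153,095.20.
EOQ at $130.50 = 705.7 < 1200, so use break Q=1200: TC = 60,810×$130.50 + (60,810/1200.0)×171 + (1200.0/2)×0.32×$130.50 = $7,969,426.42.
EOQ at $129.10 = 709.5 < 16000, so use break Q=16000: TC = 60,810×$129.10 + (60,810/16000.0)×171 + (16000.0/2)×0.32×$129.10 = $8,181,716.91.
Lowest total cost among the candidates is at Q = 1200.0.

TC* ≈ $7,969,426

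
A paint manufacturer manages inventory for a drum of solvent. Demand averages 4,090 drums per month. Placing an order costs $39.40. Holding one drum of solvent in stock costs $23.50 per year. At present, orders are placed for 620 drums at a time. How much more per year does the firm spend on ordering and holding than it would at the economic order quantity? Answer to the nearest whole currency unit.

Extra cost ≈ $871 per year

Annual demand D = 4,090 × 12 = 49,080.
EOQ = √(2DS/H) = √(2 × 49,080 × 39.4 / 23.5) ≈ 405.68.
Cost at Q* = (D/Q*)S + (Q*/2)H = √(2DSH) ≈ $9,533.43.
Cost at Q = 620: (49,080/620)×39.4 + (620/2)×23.5 = $3,118.95 + $7,285.00 = $10,403.95.
Excess = $10,403.95 − $9,533.43 = $870.52.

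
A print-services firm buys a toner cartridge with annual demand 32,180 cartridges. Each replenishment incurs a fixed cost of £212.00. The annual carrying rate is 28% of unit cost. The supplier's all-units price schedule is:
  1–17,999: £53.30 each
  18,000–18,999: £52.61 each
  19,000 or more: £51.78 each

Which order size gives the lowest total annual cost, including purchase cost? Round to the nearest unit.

Holding cost per unit per year at price C is H = 0.28·C.
For each price level, check whether its EOQ is feasible; otherwise the best quantity at that price is the breakpoint.
EOQ at £53.30 = 956.2 (feasible in tier 1): TC = 32,180×£53.30 + (32,180/956.2)×212 + (956.2/2)×0.28×£53.30 = £1,729,463.82.
EOQ at £52.61 = 962.4 < 18000, so use break Q=18000: TC = 32,180×£52.61 + (32,180/18000.0)×212 + (18000.0/2)×0.28×£52.61 = £1,825,946.01.
EOQ at £51.78 = 970.1 < 19000, so use break Q=19000: TC = 32,180×£51.78 + (32,180/19000.0)×212 + (19000.0/2)×0.28×£51.78 = £1,804,374.26.
Lowest total cost is £1,729,463.82 at Q = 956.2.

Q* ≈ 956 cartridges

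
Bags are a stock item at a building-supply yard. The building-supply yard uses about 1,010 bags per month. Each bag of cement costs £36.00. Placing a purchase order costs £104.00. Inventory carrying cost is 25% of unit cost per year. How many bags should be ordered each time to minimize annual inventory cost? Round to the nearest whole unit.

Q* ≈ 529 bags

Annual demand D = 1,010 × 12 = 12,120.
Holding cost H = 0.25 × £36.00 = £9.0000 per unit per year.
EOQ = √(2DS / H) = √(2 × 12,120 × 104 / 9).
= √(2,520,960 / 9) = √280,106.6667 ≈ 529.251.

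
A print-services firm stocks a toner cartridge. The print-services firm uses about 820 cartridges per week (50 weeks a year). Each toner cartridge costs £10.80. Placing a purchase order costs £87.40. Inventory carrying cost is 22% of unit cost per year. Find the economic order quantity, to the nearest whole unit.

Q* ≈ 1,737 cartridges

Annual demand D = 820 × 50 = 41,000.
Holding cost H = 0.22 × £10.80 = £2.3760 per unit per year.
EOQ = √(2DS / H) = √(2 × 41,000 × 87.4 / 2.376).
= √(7,166,800 / 2.376) = √3,016,329.9663 ≈ 1736.758.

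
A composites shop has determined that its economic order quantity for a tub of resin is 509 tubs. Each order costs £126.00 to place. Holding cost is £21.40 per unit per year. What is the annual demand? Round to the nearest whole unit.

D ≈ 22,001 tubs per year

Squaring Q* = √(2DS/H) gives Q*² = 2DS/H.
From Q* = √(2DS/H): D = Q*²H / (2S) = 509² × 21.4 / (2 × 126) = 22001.323.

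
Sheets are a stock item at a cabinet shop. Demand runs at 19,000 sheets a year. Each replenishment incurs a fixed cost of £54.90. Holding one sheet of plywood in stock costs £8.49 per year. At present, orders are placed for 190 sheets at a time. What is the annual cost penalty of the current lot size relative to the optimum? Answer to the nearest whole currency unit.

Extra cost ≈ £2,088 per year

EOQ = √(2DS/H) = √(2 × 19,000 × 54.9 / 8.49) ≈ 495.71.
Cost at Q* = (D/Q*)S + (Q*/2)H = √(2DSH) ≈ £4,208.54.
Cost at Q = 190: (19,000/190)×54.9 + (190/2)×8.49 = £5,490.00 + £806.55 = £6,296.55.
Excess = £6,296.55 − £4,208.54 = £2,088.01.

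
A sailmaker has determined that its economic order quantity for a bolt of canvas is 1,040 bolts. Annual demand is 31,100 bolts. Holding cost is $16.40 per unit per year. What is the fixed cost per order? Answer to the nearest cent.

S ≈ $285.18

Squaring Q* = √(2DS/H) gives Q*² = 2DS/H.
From Q* = √(2DS/H): S = Q*²H / (2D) = 1,040² × 16.4 / (2 × 31,100) = 285.1807.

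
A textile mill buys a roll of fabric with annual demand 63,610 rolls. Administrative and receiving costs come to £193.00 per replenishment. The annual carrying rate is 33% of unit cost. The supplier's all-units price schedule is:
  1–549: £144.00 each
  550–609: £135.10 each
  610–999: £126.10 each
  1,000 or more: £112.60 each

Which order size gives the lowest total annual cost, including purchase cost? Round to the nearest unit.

Q* ≈ 1,000 rolls

Holding cost per unit per year at price C is H = 0.33·C.
For each price level, check whether its EOQ is feasible; otherwise the best quantity at that price is the breakpoint.
Tier 1 (£144.00): EOQ = 718.8 exceeds tier's upper bound 549, so this tier is dominated.
Tier 2 (£135.10): EOQ = 742.1 exceeds tier's upper bound 609, so this tier is dominated.
EOQ at £126.10 = 768.1 (feasible in tier 3): TC = 63,610×£126.10 + (63,610/768.1)×193 + (768.1/2)×0.33×£126.10 = £8,053,185.72.
EOQ at £112.60 = 812.9 < 1000, so use break Q=1000: TC = 63,610×£112.60 + (63,610/1000.0)×193 + (1000.0/2)×0.33×£112.60 = £7,193,341.73.
Lowest total cost is £7,193,341.73 at Q = 1000.0.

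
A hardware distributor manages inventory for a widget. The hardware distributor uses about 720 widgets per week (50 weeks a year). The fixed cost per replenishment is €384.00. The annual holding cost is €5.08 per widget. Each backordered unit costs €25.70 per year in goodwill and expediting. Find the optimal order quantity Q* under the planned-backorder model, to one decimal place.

Q* ≈ 2,553.1 widgets

Annual demand D = 720 × 50 = 36,000.
With planned backorders, Q* = √(2DS/H) · √((H+B)/B).
√(2DS/H) = √(2 × 36,000 × 384 / 5.08) = 2332.921.
√((H+B)/B) = √((5.08+25.7)/25.7) = 1.0944.
Q* ≈ 2553.100.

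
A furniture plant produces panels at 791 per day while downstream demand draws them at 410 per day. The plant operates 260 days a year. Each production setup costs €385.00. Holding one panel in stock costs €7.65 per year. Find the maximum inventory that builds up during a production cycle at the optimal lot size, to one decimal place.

Annual demand D = 410 × 260 = 106,600.
Production build-up factor (1 − d/p) = 1 − 410/791 = 0.4817.
Q* = √(2DS / (H(1 − d/p))) = √(2 × 106,600 × 385 / (7.65 × 0.4817)).
= √(82,082,000 / 3.6848) ≈ 4719.750.
Maximum inventory = Q*(1 − d/p) = 4719.750 × 0.4817 ≈ 2273.356.

I_max ≈ 2,273.4 panels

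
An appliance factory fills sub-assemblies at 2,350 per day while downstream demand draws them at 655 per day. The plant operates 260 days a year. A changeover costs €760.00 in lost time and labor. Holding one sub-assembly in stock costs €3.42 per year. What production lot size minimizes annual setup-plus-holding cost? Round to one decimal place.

Annual demand D = 655 × 260 = 170,300.
Production build-up factor (1 − d/p) = 1 − 655/2,350 = 0.7213.
Q* = √(2DS / (H(1 − d/p))) = √(2 × 170,300 × 760 / (3.42 × 0.7213)).
= √(258,856,000 / 2.4668) ≈ 10243.896.

Q* ≈ 10,243.9 sub-assemblies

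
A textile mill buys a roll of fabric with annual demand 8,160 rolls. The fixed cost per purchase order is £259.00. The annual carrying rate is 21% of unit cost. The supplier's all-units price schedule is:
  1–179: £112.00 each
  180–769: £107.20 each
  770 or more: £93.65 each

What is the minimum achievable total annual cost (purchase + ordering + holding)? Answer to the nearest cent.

TC* ≈ £774,500.33

Holding cost per unit per year at price C is H = 0.21·C.
Candidates are each tier's EOQ (if it falls in that tier) and each price-break quantity.
Tier 1 (£112.00): EOQ = 423.9 exceeds tier's upper bound 179, so this tier is dominated.
EOQ at £107.20 = 433.3 (feasible in tier 2): TC = 8,160×£107.20 + (8,160/433.3)×259 + (433.3/2)×0.21×£107.20 = £884,506.77.
EOQ at £93.65 = 463.6 < 770, so use break Q=770: TC = 8,160×£93.65 + (8,160/770.0)×259 + (770.0/2)×0.21×£93.65 = £774,500.33.
Lowest total cost among the candidates is at Q = 770.0.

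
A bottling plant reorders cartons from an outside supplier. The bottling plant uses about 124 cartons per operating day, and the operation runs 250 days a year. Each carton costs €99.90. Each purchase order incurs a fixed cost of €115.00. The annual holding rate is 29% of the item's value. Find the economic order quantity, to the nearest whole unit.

Annual demand D = 124 × 250 = 31,000.
Holding cost H = 0.29 × €99.90 = €28.9710 per unit per year.
EOQ = √(2DS / H) = √(2 × 31,000 × 115 / 28.971).
= √(7,130,000 / 28.971) = √246,108.1771 ≈ 496.093.

Q* ≈ 496 cartons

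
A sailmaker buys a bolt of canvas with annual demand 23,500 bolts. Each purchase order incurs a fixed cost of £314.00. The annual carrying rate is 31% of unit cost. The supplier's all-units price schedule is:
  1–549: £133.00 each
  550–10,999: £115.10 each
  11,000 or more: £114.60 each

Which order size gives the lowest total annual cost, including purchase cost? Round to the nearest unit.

Holding cost per unit per year at price C is H = 0.31·C.
Candidates are each tier's EOQ (if it falls in that tier) and each price-break quantity.
Tier 1 (£133.00): EOQ = 598.3 exceeds tier's upper bound 549, so this tier is dominated.
EOQ at £115.10 = 643.1 (feasible in tier 2): TC = 23,500×£115.10 + (23,500/643.1)×314 + (643.1/2)×0.31×£115.10 = £2,727,797.34.
EOQ at £114.60 = 644.5 < 11000, so use break Q=11000: TC = 23,500×£114.60 + (23,500/11000.0)×314 + (11000.0/2)×0.31×£114.60 = £2,889,163.82.
Lowest total cost is £2,727,797.34 at Q = 643.1.

Q* ≈ 643 bolts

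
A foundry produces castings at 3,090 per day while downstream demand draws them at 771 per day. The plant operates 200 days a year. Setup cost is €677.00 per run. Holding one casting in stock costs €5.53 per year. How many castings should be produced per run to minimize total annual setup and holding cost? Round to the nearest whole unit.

Q* ≈ 7,093 castings

Annual demand D = 771 × 200 = 154,200.
Production build-up factor (1 − d/p) = 1 − 771/3,090 = 0.7505.
Q* = √(2DS / (H(1 − d/p))) = √(2 × 154,200 × 677 / (5.53 × 0.7505)).
= √(208,786,800 / 4.1502) ≈ 7092.802.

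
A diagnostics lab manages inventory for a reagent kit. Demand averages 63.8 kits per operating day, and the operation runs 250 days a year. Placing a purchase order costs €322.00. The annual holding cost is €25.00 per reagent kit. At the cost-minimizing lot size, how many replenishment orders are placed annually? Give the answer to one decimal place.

N ≈ 24.9 orders per year

Annual demand D = 63.8 × 250 = 15,950.
EOQ = √(2DS/H) = √(2 × 15,950 × 322 / 25) ≈ 640.99.
Orders per year = D / Q* = 15,950 / 640.99 ≈ 24.883.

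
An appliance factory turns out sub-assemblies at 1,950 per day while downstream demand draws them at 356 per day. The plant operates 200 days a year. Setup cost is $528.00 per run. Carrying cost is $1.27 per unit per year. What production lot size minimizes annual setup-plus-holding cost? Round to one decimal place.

Annual demand D = 356 × 200 = 71,200.
Production build-up factor (1 − d/p) = 1 − 356/1,950 = 0.8174.
Q* = √(2DS / (H(1 − d/p))) = √(2 × 71,200 × 528 / (1.27 × 0.8174)).
= √(75,187,200 / 1.0381) ≈ 8510.268.

Q* ≈ 8,510.3 sub-assemblies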